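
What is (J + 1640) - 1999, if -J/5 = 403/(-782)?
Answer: -278723/782 ≈ -356.42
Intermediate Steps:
J = 2015/782 (J = -2015/(-782) = -2015*(-1)/782 = -5*(-403/782) = 2015/782 ≈ 2.5767)
(J + 1640) - 1999 = (2015/782 + 1640) - 1999 = 1284495/782 - 1999 = -278723/782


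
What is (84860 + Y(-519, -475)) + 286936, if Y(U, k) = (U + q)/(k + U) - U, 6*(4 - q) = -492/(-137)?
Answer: 7243026101/19454 ≈ 3.7232e+5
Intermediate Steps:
q = 466/137 (q = 4 - (-82)/(-137) = 4 - (-82)*(-1)/137 = 4 - ⅙*492/137 = 4 - 82/137 = 466/137 ≈ 3.4015)
Y(U, k) = -U + (466/137 + U)/(U + k) (Y(U, k) = (U + 466/137)/(k + U) - U = (466/137 + U)/(U + k) - U = -U + (466/137 + U)/(U + k))
(84860 + Y(-519, -475)) + 286936 = (84860 + (466/137 - 519 - 1*(-519)² - 1*(-519)*(-475))/(-519 - 475)) + 286936 = (84860 + (466/137 - 519 - 1*269361 - 246525)/(-994)) + 286936 = (84860 - (466/137 - 519 - 269361 - 246525)/994) + 286936 = (84860 - 1/994*(-70747019/137)) + 286936 = (84860 + 10106717/19454) + 286936 = 1660973157/19454 + 286936 = 7243026101/19454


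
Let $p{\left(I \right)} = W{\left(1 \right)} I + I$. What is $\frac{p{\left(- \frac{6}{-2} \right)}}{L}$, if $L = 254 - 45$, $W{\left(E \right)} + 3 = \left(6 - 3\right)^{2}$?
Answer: $\frac{21}{209} \approx 0.10048$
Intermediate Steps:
$W{\left(E \right)} = 6$ ($W{\left(E \right)} = -3 + \left(6 - 3\right)^{2} = -3 + 3^{2} = -3 + 9 = 6$)
$p{\left(I \right)} = 7 I$ ($p{\left(I \right)} = 6 I + I = 7 I$)
$L = 209$ ($L = 254 - 45 = 209$)
$\frac{p{\left(- \frac{6}{-2} \right)}}{L} = \frac{7 \left(- \frac{6}{-2}\right)}{209} = 7 \left(\left(-6\right) \left(- \frac{1}{2}\right)\right) \frac{1}{209} = 7 \cdot 3 \cdot \frac{1}{209} = 21 \cdot \frac{1}{209} = \frac{21}{209}$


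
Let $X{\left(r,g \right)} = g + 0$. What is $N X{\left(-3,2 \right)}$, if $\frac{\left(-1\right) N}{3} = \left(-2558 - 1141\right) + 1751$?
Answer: $11688$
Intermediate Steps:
$N = 5844$ ($N = - 3 \left(\left(-2558 - 1141\right) + 1751\right) = - 3 \left(-3699 + 1751\right) = \left(-3\right) \left(-1948\right) = 5844$)
$X{\left(r,g \right)} = g$
$N X{\left(-3,2 \right)} = 5844 \cdot 2 = 11688$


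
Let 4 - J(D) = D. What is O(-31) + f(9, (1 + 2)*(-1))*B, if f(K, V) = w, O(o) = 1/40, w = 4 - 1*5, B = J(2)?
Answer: -79/40 ≈ -1.9750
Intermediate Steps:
J(D) = 4 - D
B = 2 (B = 4 - 1*2 = 4 - 2 = 2)
w = -1 (w = 4 - 5 = -1)
O(o) = 1/40
f(K, V) = -1
O(-31) + f(9, (1 + 2)*(-1))*B = 1/40 - 1*2 = 1/40 - 2 = -79/40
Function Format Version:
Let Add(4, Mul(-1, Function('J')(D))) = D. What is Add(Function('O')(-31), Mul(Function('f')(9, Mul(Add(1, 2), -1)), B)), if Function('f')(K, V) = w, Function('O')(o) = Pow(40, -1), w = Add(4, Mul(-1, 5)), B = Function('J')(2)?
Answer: Rational(-79, 40) ≈ -1.9750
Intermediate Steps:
Function('J')(D) = Add(4, Mul(-1, D))
B = 2 (B = Add(4, Mul(-1, 2)) = Add(4, -2) = 2)
w = -1 (w = Add(4, -5) = -1)
Function('O')(o) = Rational(1, 40)
Function('f')(K, V) = -1
Add(Function('O')(-31), Mul(Function('f')(9, Mul(Add(1, 2), -1)), B)) = Add(Rational(1, 40), Mul(-1, 2)) = Add(Rational(1, 40), -2) = Rational(-79, 40)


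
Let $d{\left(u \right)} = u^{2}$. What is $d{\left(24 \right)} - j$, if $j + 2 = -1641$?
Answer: $2219$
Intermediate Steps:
$j = -1643$ ($j = -2 - 1641 = -1643$)
$d{\left(24 \right)} - j = 24^{2} - -1643 = 576 + 1643 = 2219$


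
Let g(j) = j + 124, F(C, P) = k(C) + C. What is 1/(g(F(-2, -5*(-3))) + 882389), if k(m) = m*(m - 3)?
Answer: 1/882521 ≈ 1.1331e-6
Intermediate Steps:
k(m) = m*(-3 + m)
F(C, P) = C + C*(-3 + C) (F(C, P) = C*(-3 + C) + C = C + C*(-3 + C))
g(j) = 124 + j
1/(g(F(-2, -5*(-3))) + 882389) = 1/((124 - 2*(-2 - 2)) + 882389) = 1/((124 - 2*(-4)) + 882389) = 1/((124 + 8) + 882389) = 1/(132 + 882389) = 1/882521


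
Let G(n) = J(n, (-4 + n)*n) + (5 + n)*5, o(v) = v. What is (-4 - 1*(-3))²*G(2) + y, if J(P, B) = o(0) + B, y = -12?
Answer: 19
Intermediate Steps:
J(P, B) = B (J(P, B) = 0 + B = B)
G(n) = 25 + 5*n + n*(-4 + n) (G(n) = (-4 + n)*n + (5 + n)*5 = n*(-4 + n) + (25 + 5*n) = 25 + 5*n + n*(-4 + n))
(-4 - 1*(-3))²*G(2) + y = (-4 - 1*(-3))²*(25 + 2 + 2²) - 12 = (-4 + 3)²*(25 + 2 + 4) - 12 = (-1)²*31 - 12 = 1*31 - 12 = 31 - 12 = 19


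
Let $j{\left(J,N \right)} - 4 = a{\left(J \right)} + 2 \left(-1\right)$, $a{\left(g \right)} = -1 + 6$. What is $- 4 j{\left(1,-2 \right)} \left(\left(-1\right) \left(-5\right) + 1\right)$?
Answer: $-168$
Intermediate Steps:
$a{\left(g \right)} = 5$
$j{\left(J,N \right)} = 7$ ($j{\left(J,N \right)} = 4 + \left(5 + 2 \left(-1\right)\right) = 4 + \left(5 - 2\right) = 4 + 3 = 7$)
$- 4 j{\left(1,-2 \right)} \left(\left(-1\right) \left(-5\right) + 1\right) = \left(-4\right) 7 \left(\left(-1\right) \left(-5\right) + 1\right) = - 28 \left(5 + 1\right) = \left(-28\right) 6 = -168$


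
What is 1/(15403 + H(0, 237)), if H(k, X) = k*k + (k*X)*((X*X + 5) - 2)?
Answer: 1/15403 ≈ 6.4922e-5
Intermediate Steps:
H(k, X) = k² + X*k*(3 + X²) (H(k, X) = k² + (X*k)*((X² + 5) - 2) = k² + (X*k)*((5 + X²) - 2) = k² + (X*k)*(3 + X²) = k² + X*k*(3 + X²))
1/(15403 + H(0, 237)) = 1/(15403 + 0*(0 + 237³ + 3*237)) = 1/(15403 + 0*(0 + 13312053 + 711)) = 1/(15403 + 0*13312764) = 1/(15403 + 0) = 1/15403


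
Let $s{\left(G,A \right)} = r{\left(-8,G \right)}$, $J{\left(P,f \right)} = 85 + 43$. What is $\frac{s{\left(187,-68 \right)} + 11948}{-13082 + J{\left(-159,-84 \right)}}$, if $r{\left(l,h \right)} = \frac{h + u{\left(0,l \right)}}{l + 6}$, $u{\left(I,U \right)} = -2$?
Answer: $- \frac{23711}{25908} \approx -0.9152$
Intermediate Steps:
$J{\left(P,f \right)} = 128$
$r{\left(l,h \right)} = \frac{-2 + h}{6 + l}$ ($r{\left(l,h \right)} = \frac{h - 2}{l + 6} = \frac{-2 + h}{6 + l}$)
$s{\left(G,A \right)} = 1 - \frac{G}{2}$ ($s{\left(G,A \right)} = \frac{-2 + G}{6 - 8} = \frac{-2 + G}{-2} = - \frac{-2 + G}{2} = 1 - \frac{G}{2}$)
$\frac{s{\left(187,-68 \right)} + 11948}{-13082 + J{\left(-159,-84 \right)}} = \frac{\left(1 - \frac{187}{2}\right) + 11948}{-13082 + 128} = \frac{\left(1 - \frac{187}{2}\right) + 11948}{-12954} = \left(- \frac{185}{2} + 11948\right) \left(- \frac{1}{12954}\right) = \frac{23711}{2} \left(- \frac{1}{12954}\right) = - \frac{23711}{25908}$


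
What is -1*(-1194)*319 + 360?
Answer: 381246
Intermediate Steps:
-1*(-1194)*319 + 360 = 1194*319 + 360 = 380886 + 360 = 381246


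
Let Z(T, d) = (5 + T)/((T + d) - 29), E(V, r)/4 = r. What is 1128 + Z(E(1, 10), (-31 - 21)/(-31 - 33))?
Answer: 23768/21 ≈ 1131.8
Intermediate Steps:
E(V, r) = 4*r
Z(T, d) = (5 + T)/(-29 + T + d)
1128 + Z(E(1, 10), (-31 - 21)/(-31 - 33)) = 1128 + (5 + 4*10)/(-29 + 4*10 + (-31 - 21)/(-31 - 33)) = 1128 + (5 + 40)/(-29 + 40 - 52/(-64)) = 1128 + 45/(-29 + 40 - 52*(-1/64)) = 1128 + 45/(-29 + 40 + 13/16) = 1128 + 45/(189/16) = 1128 + (16/189)*45 = 1128 + 80/21 = 23768/21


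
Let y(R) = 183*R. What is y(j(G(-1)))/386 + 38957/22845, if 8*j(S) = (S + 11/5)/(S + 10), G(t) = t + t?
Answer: 192645971/112872576 ≈ 1.7068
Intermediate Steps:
G(t) = 2*t
j(S) = (11/5 + S)/(8*(10 + S)) (j(S) = ((S + 11/5)/(S + 10))/8 = ((S + 11*(1/5))/(10 + S))/8 = ((S + 11/5)/(10 + S))/8 = ((11/5 + S)/(10 + S))/8 = (11/5 + S)/(8*(10 + S)))
y(j(G(-1)))/386 + 38957/22845 = (183*((11 + 5*(2*(-1)))/(40*(10 + 2*(-1)))))/386 + 38957/22845 = (183*((11 + 5*(-2))/(40*(10 - 2))))*(1/386) + 38957*(1/22845) = (183*((1/40)*(11 - 10)/8))*(1/386) + 38957/22845 = (183*((1/40)*(1/8)*1))*(1/386) + 38957/22845 = (183*(1/320))*(1/386) + 38957/22845 = (183/320)*(1/386) + 38957/22845 = 183/123520 + 38957/22845 = 192645971/112872576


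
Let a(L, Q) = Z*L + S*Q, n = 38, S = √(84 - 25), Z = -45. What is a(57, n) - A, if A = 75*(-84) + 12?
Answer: 3723 + 38*√59 ≈ 4014.9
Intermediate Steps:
S = √59 ≈ 7.6811
a(L, Q) = -45*L + Q*√59 (a(L, Q) = -45*L + √59*Q = -45*L + Q*√59)
A = -6288 (A = -6300 + 12 = -6288)
a(57, n) - A = (-45*57 + 38*√59) - 1*(-6288) = (-2565 + 38*√59) + 6288 = 3723 + 38*√59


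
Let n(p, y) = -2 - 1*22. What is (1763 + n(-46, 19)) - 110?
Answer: 1629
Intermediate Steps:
n(p, y) = -24 (n(p, y) = -2 - 22 = -24)
(1763 + n(-46, 19)) - 110 = (1763 - 24) - 110 = 1739 - 110 = 1629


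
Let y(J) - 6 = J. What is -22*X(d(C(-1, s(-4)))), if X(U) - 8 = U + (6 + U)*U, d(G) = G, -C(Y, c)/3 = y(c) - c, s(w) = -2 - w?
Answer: -4532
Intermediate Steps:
y(J) = 6 + J
C(Y, c) = -18 (C(Y, c) = -3*((6 + c) - c) = -3*6 = -18)
X(U) = 8 + U + U*(6 + U) (X(U) = 8 + (U + (6 + U)*U) = 8 + (U + U*(6 + U)) = 8 + U + U*(6 + U))
-22*X(d(C(-1, s(-4)))) = -22*(8 + (-18)**2 + 7*(-18)) = -22*(8 + 324 - 126) = -22*206 = -4532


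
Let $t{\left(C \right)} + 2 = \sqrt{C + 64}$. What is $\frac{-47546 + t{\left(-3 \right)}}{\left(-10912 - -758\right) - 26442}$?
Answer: $\frac{11887}{9149} - \frac{\sqrt{61}}{36596} \approx 1.2991$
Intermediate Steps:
$t{\left(C \right)} = -2 + \sqrt{64 + C}$ ($t{\left(C \right)} = -2 + \sqrt{C + 64} = -2 + \sqrt{64 + C}$)
$\frac{-47546 + t{\left(-3 \right)}}{\left(-10912 - -758\right) - 26442} = \frac{-47546 - \left(2 - \sqrt{64 - 3}\right)}{\left(-10912 - -758\right) - 26442} = \frac{-47546 - \left(2 - \sqrt{61}\right)}{\left(-10912 + 758\right) - 26442} = \frac{-47548 + \sqrt{61}}{-10154 - 26442} = \frac{-47548 + \sqrt{61}}{-36596} = \left(-47548 + \sqrt{61}\right) \left(- \frac{1}{36596}\right) = \frac{11887}{9149} - \frac{\sqrt{61}}{36596}$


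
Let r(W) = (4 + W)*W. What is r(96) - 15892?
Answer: -6292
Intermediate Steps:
r(W) = W*(4 + W)
r(96) - 15892 = 96*(4 + 96) - 15892 = 96*100 - 15892 = 9600 - 15892 = -6292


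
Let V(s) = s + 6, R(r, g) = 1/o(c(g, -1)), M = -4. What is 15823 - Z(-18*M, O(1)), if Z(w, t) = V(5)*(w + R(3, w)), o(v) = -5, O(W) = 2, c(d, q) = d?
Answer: 75166/5 ≈ 15033.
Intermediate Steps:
R(r, g) = -⅕ (R(r, g) = 1/(-5) = 1*(-⅕) = -⅕)
V(s) = 6 + s
Z(w, t) = -11/5 + 11*w (Z(w, t) = (6 + 5)*(w - ⅕) = 11*(-⅕ + w) = -11/5 + 11*w)
15823 - Z(-18*M, O(1)) = 15823 - (-11/5 + 11*(-18*(-4))) = 15823 - (-11/5 + 11*72) = 15823 - (-11/5 + 792) = 15823 - 1*3949/5 = 15823 - 3949/5 = 75166/5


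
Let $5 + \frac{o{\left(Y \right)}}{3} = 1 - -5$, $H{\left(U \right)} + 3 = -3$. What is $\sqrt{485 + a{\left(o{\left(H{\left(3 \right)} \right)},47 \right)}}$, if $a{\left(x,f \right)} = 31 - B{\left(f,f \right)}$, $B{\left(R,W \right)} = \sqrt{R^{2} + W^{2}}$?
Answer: $\sqrt{516 - 47 \sqrt{2}} \approx 21.202$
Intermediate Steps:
$H{\left(U \right)} = -6$ ($H{\left(U \right)} = -3 - 3 = -6$)
$o{\left(Y \right)} = 3$ ($o{\left(Y \right)} = -15 + 3 \left(1 - -5\right) = -15 + 3 \left(1 + 5\right) = -15 + 3 \cdot 6 = -15 + 18 = 3$)
$a{\left(x,f \right)} = 31 - \sqrt{2} \sqrt{f^{2}}$ ($a{\left(x,f \right)} = 31 - \sqrt{f^{2} + f^{2}} = 31 - \sqrt{2 f^{2}} = 31 - \sqrt{2} \sqrt{f^{2}}$)
$\sqrt{485 + a{\left(o{\left(H{\left(3 \right)} \right)},47 \right)}} = \sqrt{485 + \left(31 - \sqrt{2} \sqrt{47^{2}}\right)} = \sqrt{485 + \left(31 - \sqrt{2} \sqrt{2209}\right)} = \sqrt{485 + \left(31 - \sqrt{2} \cdot 47\right)} = \sqrt{485 + \left(31 - 47 \sqrt{2}\right)} = \sqrt{516 - 47 \sqrt{2}}$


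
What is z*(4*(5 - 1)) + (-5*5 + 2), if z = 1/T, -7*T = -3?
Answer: 43/3 ≈ 14.333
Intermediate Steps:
T = 3/7 (T = -⅐*(-3) = 3/7 ≈ 0.42857)
z = 7/3 (z = 1/(3/7) = 7/3 ≈ 2.3333)
z*(4*(5 - 1)) + (-5*5 + 2) = 7*(4*(5 - 1))/3 + (-5*5 + 2) = 7*(4*4)/3 + (-25 + 2) = (7/3)*16 - 23 = 112/3 - 23 = 43/3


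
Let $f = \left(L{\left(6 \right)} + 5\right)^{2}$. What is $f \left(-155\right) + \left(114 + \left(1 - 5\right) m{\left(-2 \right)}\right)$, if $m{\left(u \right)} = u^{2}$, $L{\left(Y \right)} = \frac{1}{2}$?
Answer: $- \frac{18363}{4} \approx -4590.8$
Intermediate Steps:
$L{\left(Y \right)} = \frac{1}{2}$
$f = \frac{121}{4}$ ($f = \left(\frac{1}{2} + 5\right)^{2} = \left(\frac{11}{2}\right)^{2} = \frac{121}{4} \approx 30.25$)
$f \left(-155\right) + \left(114 + \left(1 - 5\right) m{\left(-2 \right)}\right) = \frac{121}{4} \left(-155\right) + \left(114 + \left(1 - 5\right) \left(-2\right)^{2}\right) = - \frac{18755}{4} + \left(114 - 16\right) = - \frac{18755}{4} + 98 = - \frac{18363}{4}$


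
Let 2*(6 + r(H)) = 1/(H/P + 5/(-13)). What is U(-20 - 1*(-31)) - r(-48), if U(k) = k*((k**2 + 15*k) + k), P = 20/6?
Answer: 6290771/1922 ≈ 3273.0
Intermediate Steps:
P = 10/3 (P = 20*(1/6) = 10/3 ≈ 3.3333)
r(H) = -6 + 1/(2*(-5/13 + 3*H/10)) (r(H) = -6 + 1/(2*(H/(10/3) + 5/(-13))) = -6 + 1/(2*(H*(3/10) + 5*(-1/13))) = -6 + 1/(2*(3*H/10 - 5/13)) = -6 + 1/(2*(-5/13 + 3*H/10)))
U(k) = k*(k**2 + 16*k)
U(-20 - 1*(-31)) - r(-48) = (-20 - 1*(-31))**2*(16 + (-20 - 1*(-31))) - (365 - 234*(-48))/(-50 + 39*(-48)) = (-20 + 31)**2*(16 + (-20 + 31)) - (365 + 11232)/(-50 - 1872) = 11**2*(16 + 11) - 11597/(-1922) = 121*27 - (-1)*11597/1922 = 3267 - 1*(-11597/1922) = 3267 + 11597/1922 = 6290771/1922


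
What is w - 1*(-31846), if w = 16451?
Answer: 48297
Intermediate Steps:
w - 1*(-31846) = 16451 - 1*(-31846) = 16451 + 31846 = 48297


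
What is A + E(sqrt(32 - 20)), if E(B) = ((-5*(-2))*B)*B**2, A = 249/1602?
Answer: 83/534 + 240*sqrt(3) ≈ 415.85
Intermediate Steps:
A = 83/534 (A = 249*(1/1602) = 83/534 ≈ 0.15543)
E(B) = 10*B**3 (E(B) = (10*B)*B**2 = 10*B**3)
A + E(sqrt(32 - 20)) = 83/534 + 10*(sqrt(32 - 20))**3 = 83/534 + 10*(sqrt(12))**3 = 83/534 + 10*(2*sqrt(3))**3 = 83/534 + 10*(24*sqrt(3)) = 83/534 + 240*sqrt(3)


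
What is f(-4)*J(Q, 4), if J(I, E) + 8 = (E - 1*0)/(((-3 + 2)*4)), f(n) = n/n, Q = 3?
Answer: -9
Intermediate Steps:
f(n) = 1
J(I, E) = -8 - E/4 (J(I, E) = -8 + (E - 1*0)/(((-3 + 2)*4)) = -8 + (E + 0)/((-1*4)) = -8 + E/(-4) = -8 + E*(-¼) = -8 - E/4)
f(-4)*J(Q, 4) = 1*(-8 - ¼*4) = 1*(-8 - 1) = 1*(-9) = -9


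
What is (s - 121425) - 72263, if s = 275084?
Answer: 81396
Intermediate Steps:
(s - 121425) - 72263 = (275084 - 121425) - 72263 = 153659 - 72263 = 81396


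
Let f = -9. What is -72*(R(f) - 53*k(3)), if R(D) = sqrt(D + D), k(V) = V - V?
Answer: -216*I*sqrt(2) ≈ -305.47*I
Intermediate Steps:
k(V) = 0
R(D) = sqrt(2)*sqrt(D) (R(D) = sqrt(2*D) = sqrt(2)*sqrt(D))
-72*(R(f) - 53*k(3)) = -72*(sqrt(2)*sqrt(-9) - 53*0) = -72*(sqrt(2)*(3*I) + 0) = -72*(3*I*sqrt(2) + 0) = -216*I*sqrt(2)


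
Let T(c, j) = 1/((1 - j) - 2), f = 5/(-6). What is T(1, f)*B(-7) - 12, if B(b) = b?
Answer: 30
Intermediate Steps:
f = -5/6 (f = 5*(-1/6) = -5/6 ≈ -0.83333)
T(c, j) = 1/(-1 - j)
T(1, f)*B(-7) - 12 = -1/(1 - 5/6)*(-7) - 12 = -1/1/6*(-7) - 12 = -1*6*(-7) - 12 = -6*(-7) - 12 = 42 - 12 = 30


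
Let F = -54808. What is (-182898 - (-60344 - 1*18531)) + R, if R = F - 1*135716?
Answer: -294547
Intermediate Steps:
R = -190524 (R = -54808 - 1*135716 = -54808 - 135716 = -190524)
(-182898 - (-60344 - 1*18531)) + R = (-182898 - (-60344 - 1*18531)) - 190524 = (-182898 - (-60344 - 18531)) - 190524 = (-182898 - 1*(-78875)) - 190524 = (-182898 + 78875) - 190524 = -104023 - 190524 = -294547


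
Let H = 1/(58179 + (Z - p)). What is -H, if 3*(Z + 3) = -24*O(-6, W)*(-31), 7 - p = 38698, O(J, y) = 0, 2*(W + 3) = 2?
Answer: -1/96867 ≈ -1.0323e-5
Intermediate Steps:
W = -2 (W = -3 + (½)*2 = -3 + 1 = -2)
p = -38691 (p = 7 - 1*38698 = 7 - 38698 = -38691)
Z = -3 (Z = -3 + (-24*0*(-31))/3 = -3 + (0*(-31))/3 = -3 + (⅓)*0 = -3 + 0 = -3)
H = 1/96867 (H = 1/(58179 + (-3 - 1*(-38691))) = 1/(58179 + (-3 + 38691)) = 1/(58179 + 38688) = 1/96867 ≈ 1.0323e-5)
-H = -1*1/96867 = -1/96867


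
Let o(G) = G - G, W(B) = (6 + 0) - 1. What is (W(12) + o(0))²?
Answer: 25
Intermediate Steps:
W(B) = 5 (W(B) = 6 - 1 = 5)
o(G) = 0
(W(12) + o(0))² = (5 + 0)² = 5² = 25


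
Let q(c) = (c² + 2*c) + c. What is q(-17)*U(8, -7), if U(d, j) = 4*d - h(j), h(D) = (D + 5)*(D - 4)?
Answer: 2380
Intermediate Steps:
q(c) = c² + 3*c
h(D) = (-4 + D)*(5 + D) (h(D) = (5 + D)*(-4 + D) = (-4 + D)*(5 + D))
U(d, j) = 20 - j - j² + 4*d (U(d, j) = 4*d - (-20 + j + j²) = 4*d + (20 - j - j²) = 20 - j - j² + 4*d)
q(-17)*U(8, -7) = (-17*(3 - 17))*(20 - 1*(-7) - 1*(-7)² + 4*8) = (-17*(-14))*(20 + 7 - 1*49 + 32) = 238*(20 + 7 - 49 + 32) = 238*10 = 2380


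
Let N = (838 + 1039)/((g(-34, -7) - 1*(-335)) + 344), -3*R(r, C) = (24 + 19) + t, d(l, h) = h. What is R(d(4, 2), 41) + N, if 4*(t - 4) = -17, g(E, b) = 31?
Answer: -16481/1420 ≈ -11.606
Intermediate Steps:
t = -¼ (t = 4 + (¼)*(-17) = 4 - 17/4 = -¼ ≈ -0.25000)
R(r, C) = -57/4 (R(r, C) = -((24 + 19) - ¼)/3 = -(43 - ¼)/3 = -⅓*171/4 = -57/4)
N = 1877/710 (N = (838 + 1039)/((31 - 1*(-335)) + 344) = 1877/((31 + 335) + 344) = 1877/(366 + 344) = 1877/710 ≈ 2.6437)
R(d(4, 2), 41) + N = -57/4 + 1877/710 = -16481/1420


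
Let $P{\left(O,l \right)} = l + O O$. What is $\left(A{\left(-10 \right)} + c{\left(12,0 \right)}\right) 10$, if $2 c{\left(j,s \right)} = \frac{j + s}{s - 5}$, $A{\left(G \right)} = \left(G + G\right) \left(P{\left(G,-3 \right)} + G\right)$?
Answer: $-17412$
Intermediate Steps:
$P{\left(O,l \right)} = l + O^{2}$
$A{\left(G \right)} = 2 G \left(-3 + G + G^{2}\right)$ ($A{\left(G \right)} = \left(G + G\right) \left(\left(-3 + G^{2}\right) + G\right) = 2 G \left(-3 + G + G^{2}\right)$)
$c{\left(j,s \right)} = \frac{j + s}{2 \left(-5 + s\right)}$ ($c{\left(j,s \right)} = \frac{\left(j + s\right) \frac{1}{s - 5}}{2} = \frac{\left(j + s\right) \frac{1}{-5 + s}}{2} = \frac{\frac{1}{-5 + s} \left(j + s\right)}{2} = \frac{j + s}{2 \left(-5 + s\right)}$)
$\left(A{\left(-10 \right)} + c{\left(12,0 \right)}\right) 10 = \left(2 \left(-10\right) \left(-3 - 10 + \left(-10\right)^{2}\right) + \frac{12 + 0}{2 \left(-5 + 0\right)}\right) 10 = \left(2 \left(-10\right) \left(-3 - 10 + 100\right) + \frac{1}{2} \frac{1}{-5} \cdot 12\right) 10 = \left(2 \left(-10\right) 87 + \frac{1}{2} \left(- \frac{1}{5}\right) 12\right) 10 = \left(-1740 - \frac{6}{5}\right) 10 = \left(- \frac{8706}{5}\right) 10 = -17412$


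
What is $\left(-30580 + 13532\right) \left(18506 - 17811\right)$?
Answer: $-11848360$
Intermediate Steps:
$\left(-30580 + 13532\right) \left(18506 - 17811\right) = \left(-17048\right) 695 = -11848360$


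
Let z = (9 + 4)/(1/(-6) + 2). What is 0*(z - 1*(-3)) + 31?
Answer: 31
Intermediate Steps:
z = 78/11 (z = 13/(-1/6 + 2) = 13/(11/6) = 13*(6/11) = 78/11 ≈ 7.0909)
0*(z - 1*(-3)) + 31 = 0*(78/11 - 1*(-3)) + 31 = 0*(78/11 + 3) + 31 = 0*(111/11) + 31 = 0 + 31 = 31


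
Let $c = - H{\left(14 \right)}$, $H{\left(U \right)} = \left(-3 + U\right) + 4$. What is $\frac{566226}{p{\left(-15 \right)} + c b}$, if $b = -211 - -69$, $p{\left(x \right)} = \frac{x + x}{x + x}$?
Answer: $\frac{566226}{2131} \approx 265.71$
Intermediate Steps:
$H{\left(U \right)} = 1 + U$
$p{\left(x \right)} = 1$ ($p{\left(x \right)} = \frac{2 x}{2 x} = 2 x \frac{1}{2 x} = 1$)
$c = -15$ ($c = - (1 + 14) = \left(-1\right) 15 = -15$)
$b = -142$ ($b = -211 + 69 = -142$)
$\frac{566226}{p{\left(-15 \right)} + c b} = \frac{566226}{1 - -2130} = \frac{566226}{1 + 2130} = \frac{566226}{2131}$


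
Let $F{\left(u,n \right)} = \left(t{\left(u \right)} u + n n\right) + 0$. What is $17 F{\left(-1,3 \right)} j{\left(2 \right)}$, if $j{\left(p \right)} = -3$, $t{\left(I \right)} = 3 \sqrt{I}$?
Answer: $-459 + 153 i \approx -459.0 + 153.0 i$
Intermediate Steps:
$F{\left(u,n \right)} = n^{2} + 3 u^{\frac{3}{2}}$ ($F{\left(u,n \right)} = \left(3 \sqrt{u} u + n n\right) + 0 = \left(3 u^{\frac{3}{2}} + n^{2}\right) + 0 = \left(n^{2} + 3 u^{\frac{3}{2}}\right) + 0 = n^{2} + 3 u^{\frac{3}{2}}$)
$17 F{\left(-1,3 \right)} j{\left(2 \right)} = 17 \left(3^{2} + 3 \left(-1\right)^{\frac{3}{2}}\right) \left(-3\right) = 17 \left(9 + 3 \left(- i\right)\right) \left(-3\right) = 17 \left(9 - 3 i\right) \left(-3\right) = \left(153 - 51 i\right) \left(-3\right) = -459 + 153 i$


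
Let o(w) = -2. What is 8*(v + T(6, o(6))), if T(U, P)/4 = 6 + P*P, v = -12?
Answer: 224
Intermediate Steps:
T(U, P) = 24 + 4*P² (T(U, P) = 4*(6 + P*P) = 4*(6 + P²) = 24 + 4*P²)
8*(v + T(6, o(6))) = 8*(-12 + (24 + 4*(-2)²)) = 8*(-12 + (24 + 4*4)) = 8*(-12 + (24 + 16)) = 8*(-12 + 40) = 8*28 = 224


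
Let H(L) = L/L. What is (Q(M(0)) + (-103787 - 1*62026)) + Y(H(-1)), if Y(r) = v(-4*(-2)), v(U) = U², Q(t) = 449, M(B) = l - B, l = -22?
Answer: -165300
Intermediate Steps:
M(B) = -22 - B
H(L) = 1
Y(r) = 64 (Y(r) = (-4*(-2))² = 8² = 64)
(Q(M(0)) + (-103787 - 1*62026)) + Y(H(-1)) = (449 + (-103787 - 1*62026)) + 64 = (449 + (-103787 - 62026)) + 64 = (449 - 165813) + 64 = -165364 + 64 = -165300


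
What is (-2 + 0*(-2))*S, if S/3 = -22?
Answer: 132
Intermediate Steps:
S = -66 (S = 3*(-22) = -66)
(-2 + 0*(-2))*S = (-2 + 0*(-2))*(-66) = (-2 + 0)*(-66) = -2*(-66) = 132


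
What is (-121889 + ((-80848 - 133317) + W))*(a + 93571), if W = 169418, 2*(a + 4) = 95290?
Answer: -23531002832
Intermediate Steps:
a = 47641 (a = -4 + (1/2)*95290 = -4 + 47645 = 47641)
(-121889 + ((-80848 - 133317) + W))*(a + 93571) = (-121889 + ((-80848 - 133317) + 169418))*(47641 + 93571) = (-121889 + (-214165 + 169418))*141212 = (-121889 - 44747)*141212 = -166636*141212 = -23531002832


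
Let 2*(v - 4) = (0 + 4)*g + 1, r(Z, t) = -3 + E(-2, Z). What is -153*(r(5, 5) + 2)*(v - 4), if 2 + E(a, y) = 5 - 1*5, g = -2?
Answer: -3213/2 ≈ -1606.5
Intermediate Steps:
E(a, y) = -2 (E(a, y) = -2 + (5 - 1*5) = -2 + (5 - 5) = -2 + 0 = -2)
r(Z, t) = -5 (r(Z, t) = -3 - 2 = -5)
v = ½ (v = 4 + ((0 + 4)*(-2) + 1)/2 = 4 + (4*(-2) + 1)/2 = 4 + (-8 + 1)/2 = 4 + (½)*(-7) = 4 - 7/2 = ½ ≈ 0.50000)
-153*(r(5, 5) + 2)*(v - 4) = -153*(-5 + 2)*(½ - 4) = -(-459)*(-7)/2 = -153*21/2 = -3213/2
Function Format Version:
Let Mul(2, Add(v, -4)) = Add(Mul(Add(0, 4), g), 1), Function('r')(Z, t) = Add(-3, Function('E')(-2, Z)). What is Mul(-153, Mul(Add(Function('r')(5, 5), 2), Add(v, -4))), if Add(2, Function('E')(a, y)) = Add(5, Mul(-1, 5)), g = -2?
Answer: Rational(-3213, 2) ≈ -1606.5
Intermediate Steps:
Function('E')(a, y) = -2 (Function('E')(a, y) = Add(-2, Add(5, Mul(-1, 5))) = Add(-2, Add(5, -5)) = Add(-2, 0) = -2)
Function('r')(Z, t) = -5 (Function('r')(Z, t) = Add(-3, -2) = -5)
v = Rational(1, 2) (v = Add(4, Mul(Rational(1, 2), Add(Mul(Add(0, 4), -2), 1))) = Add(4, Mul(Rational(1, 2), Add(Mul(4, -2), 1))) = Add(4, Mul(Rational(1, 2), Add(-8, 1))) = Add(4, Mul(Rational(1, 2), -7)) = Add(4, Rational(-7, 2)) = Rational(1, 2) ≈ 0.50000)
Mul(-153, Mul(Add(Function('r')(5, 5), 2), Add(v, -4))) = Mul(-153, Mul(Add(-5, 2), Add(Rational(1, 2), -4))) = Mul(-153, Mul(-3, Rational(-7, 2))) = Mul(-153, Rational(21, 2)) = Rational(-3213, 2)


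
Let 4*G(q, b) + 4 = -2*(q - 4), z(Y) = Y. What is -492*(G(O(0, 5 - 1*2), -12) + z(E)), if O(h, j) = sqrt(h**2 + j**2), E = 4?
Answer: -1722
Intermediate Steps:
G(q, b) = 1 - q/2 (G(q, b) = -1 + (-2*(q - 4))/4 = -1 + (-2*(-4 + q))/4 = -1 + (8 - 2*q)/4 = -1 + (2 - q/2) = 1 - q/2)
-492*(G(O(0, 5 - 1*2), -12) + z(E)) = -492*((1 - sqrt(0**2 + (5 - 1*2)**2)/2) + 4) = -492*((1 - sqrt(0 + (5 - 2)**2)/2) + 4) = -492*((1 - sqrt(0 + 3**2)/2) + 4) = -492*((1 - sqrt(0 + 9)/2) + 4) = -492*((1 - sqrt(9)/2) + 4) = -492*((1 - 1/2*3) + 4) = -492*((1 - 3/2) + 4) = -492*(-1/2 + 4) = -492*7/2 = -1722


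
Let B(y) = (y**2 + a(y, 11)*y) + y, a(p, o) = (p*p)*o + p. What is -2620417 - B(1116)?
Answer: -15294330301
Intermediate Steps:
a(p, o) = p + o*p**2 (a(p, o) = p**2*o + p = o*p**2 + p = p + o*p**2)
B(y) = y + y**2 + y**2*(1 + 11*y) (B(y) = (y**2 + (y*(1 + 11*y))*y) + y = (y**2 + y**2*(1 + 11*y)) + y = y + y**2 + y**2*(1 + 11*y))
-2620417 - B(1116) = -2620417 - 1116*(1 + 1116 + 1116*(1 + 11*1116)) = -2620417 - 1116*(1 + 1116 + 1116*(1 + 12276)) = -2620417 - 1116*(1 + 1116 + 1116*12277) = -2620417 - 1116*(1 + 1116 + 13701132) = -2620417 - 1116*13702249 = -2620417 - 1*15291709884 = -2620417 - 15291709884 = -15294330301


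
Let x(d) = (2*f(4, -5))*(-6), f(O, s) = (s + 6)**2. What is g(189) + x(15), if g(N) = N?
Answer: 177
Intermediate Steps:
f(O, s) = (6 + s)**2
x(d) = -12 (x(d) = (2*(6 - 5)**2)*(-6) = (2*1**2)*(-6) = (2*1)*(-6) = 2*(-6) = -12)
g(189) + x(15) = 189 - 12 = 177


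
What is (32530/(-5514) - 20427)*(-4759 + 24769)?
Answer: -375744471680/919 ≈ -4.0886e+8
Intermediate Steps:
(32530/(-5514) - 20427)*(-4759 + 24769) = (32530*(-1/5514) - 20427)*20010 = (-16265/2757 - 20427)*20010 = -56333504/2757*20010 = -375744471680/919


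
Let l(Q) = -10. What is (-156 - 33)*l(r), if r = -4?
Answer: 1890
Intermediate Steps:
(-156 - 33)*l(r) = (-156 - 33)*(-10) = -189*(-10) = 1890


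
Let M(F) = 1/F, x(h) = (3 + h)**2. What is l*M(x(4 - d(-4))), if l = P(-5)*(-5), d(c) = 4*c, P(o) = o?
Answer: 25/529 ≈ 0.047259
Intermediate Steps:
M(F) = 1/F
l = 25 (l = -5*(-5) = 25)
l*M(x(4 - d(-4))) = 25/((3 + (4 - 4*(-4)))**2) = 25/((3 + (4 - 1*(-16)))**2) = 25/((3 + (4 + 16))**2) = 25/((3 + 20)**2) = 25/(23**2) = 25/529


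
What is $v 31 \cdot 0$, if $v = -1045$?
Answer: $0$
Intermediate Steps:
$v 31 \cdot 0 = - 1045 \cdot 31 \cdot 0 = \left(-1045\right) 0 = 0$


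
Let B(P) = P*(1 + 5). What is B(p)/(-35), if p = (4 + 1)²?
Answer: -30/7 ≈ -4.2857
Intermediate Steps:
p = 25 (p = 5² = 25)
B(P) = 6*P (B(P) = P*6 = 6*P)
B(p)/(-35) = (6*25)/(-35) = 150*(-1/35) = -30/7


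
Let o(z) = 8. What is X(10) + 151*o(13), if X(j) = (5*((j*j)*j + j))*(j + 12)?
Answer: 112308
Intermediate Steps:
X(j) = (12 + j)*(5*j + 5*j³) (X(j) = (5*(j²*j + j))*(12 + j) = (5*(j³ + j))*(12 + j) = (5*(j + j³))*(12 + j) = (5*j + 5*j³)*(12 + j) = (12 + j)*(5*j + 5*j³))
X(10) + 151*o(13) = 5*10*(12 + 10 + 10³ + 12*10²) + 151*8 = 5*10*(12 + 10 + 1000 + 12*100) + 1208 = 5*10*(12 + 10 + 1000 + 1200) + 1208 = 5*10*2222 + 1208 = 111100 + 1208 = 112308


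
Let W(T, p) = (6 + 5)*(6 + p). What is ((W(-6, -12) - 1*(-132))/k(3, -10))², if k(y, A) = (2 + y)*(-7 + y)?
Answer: 1089/100 ≈ 10.890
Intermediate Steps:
k(y, A) = (-7 + y)*(2 + y)
W(T, p) = 66 + 11*p (W(T, p) = 11*(6 + p) = 66 + 11*p)
((W(-6, -12) - 1*(-132))/k(3, -10))² = (((66 + 11*(-12)) - 1*(-132))/(-14 + 3² - 5*3))² = (((66 - 132) + 132)/(-14 + 9 - 15))² = ((-66 + 132)/(-20))² = (66*(-1/20))² = (-33/10)² = 1089/100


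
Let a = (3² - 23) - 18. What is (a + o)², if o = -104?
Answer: 18496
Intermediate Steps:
a = -32 (a = (9 - 23) - 18 = -14 - 18 = -32)
(a + o)² = (-32 - 104)² = (-136)² = 18496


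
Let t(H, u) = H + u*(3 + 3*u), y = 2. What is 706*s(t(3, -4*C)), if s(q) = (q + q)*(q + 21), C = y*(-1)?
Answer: 74214720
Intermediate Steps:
C = -2 (C = 2*(-1) = -2)
s(q) = 2*q*(21 + q) (s(q) = (2*q)*(21 + q) = 2*q*(21 + q))
706*s(t(3, -4*C)) = 706*(2*(3 + 3*(-4*(-2)) + 3*(-4*(-2))²)*(21 + (3 + 3*(-4*(-2)) + 3*(-4*(-2))²))) = 706*(2*(3 + 3*8 + 3*8²)*(21 + (3 + 3*8 + 3*8²))) = 706*(2*(3 + 24 + 3*64)*(21 + (3 + 24 + 3*64))) = 706*(2*(3 + 24 + 192)*(21 + (3 + 24 + 192))) = 706*(2*219*(21 + 219)) = 706*(2*219*240) = 706*105120 = 74214720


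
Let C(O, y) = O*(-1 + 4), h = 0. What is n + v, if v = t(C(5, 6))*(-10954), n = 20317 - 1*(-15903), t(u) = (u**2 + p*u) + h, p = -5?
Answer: -1606880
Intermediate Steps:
C(O, y) = 3*O (C(O, y) = O*3 = 3*O)
t(u) = u**2 - 5*u (t(u) = (u**2 - 5*u) + 0 = u**2 - 5*u)
n = 36220 (n = 20317 + 15903 = 36220)
v = -1643100 (v = ((3*5)*(-5 + 3*5))*(-10954) = (15*(-5 + 15))*(-10954) = (15*10)*(-10954) = 150*(-10954) = -1643100)
n + v = 36220 - 1643100 = -1606880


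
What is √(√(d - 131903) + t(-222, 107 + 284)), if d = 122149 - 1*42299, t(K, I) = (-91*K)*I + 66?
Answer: √(7899048 + I*√52053) ≈ 2810.5 + 0.04*I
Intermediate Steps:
t(K, I) = 66 - 91*I*K (t(K, I) = -91*I*K + 66 = 66 - 91*I*K)
d = 79850 (d = 122149 - 42299 = 79850)
√(√(d - 131903) + t(-222, 107 + 284)) = √(√(79850 - 131903) + (66 - 91*(107 + 284)*(-222))) = √(√(-52053) + (66 - 91*391*(-222))) = √(I*√52053 + (66 + 7898982)) = √(I*√52053 + 7899048) = √(7899048 + I*√52053)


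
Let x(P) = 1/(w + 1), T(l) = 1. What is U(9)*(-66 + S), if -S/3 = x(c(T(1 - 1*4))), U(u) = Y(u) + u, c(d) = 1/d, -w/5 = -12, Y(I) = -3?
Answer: -24174/61 ≈ -396.29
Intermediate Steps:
w = 60 (w = -5*(-12) = 60)
x(P) = 1/61 (x(P) = 1/(60 + 1) = 1/61)
U(u) = -3 + u
S = -3/61 (S = -3*1/61 = -3/61 ≈ -0.049180)
U(9)*(-66 + S) = (-3 + 9)*(-66 - 3/61) = 6*(-4029/61) = -24174/61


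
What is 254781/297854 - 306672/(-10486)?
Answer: 47007557727/1561648522 ≈ 30.101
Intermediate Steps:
254781/297854 - 306672/(-10486) = 254781*(1/297854) - 306672*(-1/10486) = 254781/297854 + 153336/5243 = 47007557727/1561648522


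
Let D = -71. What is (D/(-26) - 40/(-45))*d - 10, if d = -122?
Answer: -52837/117 ≈ -451.60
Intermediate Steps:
(D/(-26) - 40/(-45))*d - 10 = (-71/(-26) - 40/(-45))*(-122) - 10 = (-71*(-1/26) - 40*(-1/45))*(-122) - 10 = (71/26 + 8/9)*(-122) - 10 = (847/234)*(-122) - 10 = -51667/117 - 10 = -52837/117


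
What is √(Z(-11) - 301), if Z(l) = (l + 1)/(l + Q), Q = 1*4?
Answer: 3*I*√1631/7 ≈ 17.308*I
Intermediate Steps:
Q = 4
Z(l) = (1 + l)/(4 + l) (Z(l) = (l + 1)/(l + 4) = (1 + l)/(4 + l))
√(Z(-11) - 301) = √((1 - 11)/(4 - 11) - 301) = √(-10/(-7) - 301) = √(-⅐*(-10) - 301) = √(10/7 - 301) = √(-2097/7) = 3*I*√1631/7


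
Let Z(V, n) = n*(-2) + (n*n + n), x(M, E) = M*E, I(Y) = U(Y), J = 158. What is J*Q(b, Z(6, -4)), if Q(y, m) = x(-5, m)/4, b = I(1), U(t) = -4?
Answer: -3950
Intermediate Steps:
I(Y) = -4
b = -4
x(M, E) = E*M
Z(V, n) = n² - n (Z(V, n) = -2*n + (n² + n) = -2*n + (n + n²) = n² - n)
Q(y, m) = -5*m/4 (Q(y, m) = (m*(-5))/4 = -5*m*(¼) = -5*m/4)
J*Q(b, Z(6, -4)) = 158*(-(-5)*(-1 - 4)) = 158*(-(-5)*(-5)) = 158*(-5/4*20) = 158*(-25) = -3950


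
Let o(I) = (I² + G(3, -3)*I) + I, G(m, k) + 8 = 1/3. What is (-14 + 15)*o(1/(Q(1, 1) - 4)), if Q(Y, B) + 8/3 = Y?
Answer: 349/289 ≈ 1.2076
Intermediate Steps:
G(m, k) = -23/3 (G(m, k) = -8 + 1/3 = -8 + ⅓ = -23/3)
Q(Y, B) = -8/3 + Y
o(I) = I² - 20*I/3 (o(I) = (I² - 23*I/3) + I = I² - 20*I/3)
(-14 + 15)*o(1/(Q(1, 1) - 4)) = (-14 + 15)*((-20 + 3/((-8/3 + 1) - 4))/(3*((-8/3 + 1) - 4))) = 1*((-20 + 3/(-5/3 - 4))/(3*(-5/3 - 4))) = 1*((-20 + 3/(-17/3))/(3*(-17/3))) = 1*((⅓)*(-3/17)*(-20 + 3*(-3/17))) = 1*((⅓)*(-3/17)*(-20 - 9/17)) = 1*((⅓)*(-3/17)*(-349/17)) = 1*(349/289) = 349/289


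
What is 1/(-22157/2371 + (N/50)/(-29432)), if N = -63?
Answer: -3489163600/32606091827 ≈ -0.10701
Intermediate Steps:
1/(-22157/2371 + (N/50)/(-29432)) = 1/(-22157/2371 + (-63/50)/(-29432)) = 1/(-22157*1/2371 + ((1/50)*(-63))*(-1/29432)) = 1/(-22157/2371 - 63/50*(-1/29432)) = 1/(-22157/2371 + 63/1471600) = 1/(-32606091827/3489163600) = -3489163600/32606091827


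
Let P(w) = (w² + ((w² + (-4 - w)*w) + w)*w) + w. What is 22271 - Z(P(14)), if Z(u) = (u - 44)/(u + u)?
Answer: 8418227/378 ≈ 22270.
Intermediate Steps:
P(w) = w + w² + w*(w + w² + w*(-4 - w)) (P(w) = (w² + ((w² + w*(-4 - w)) + w)*w) + w = (w² + (w + w² + w*(-4 - w))*w) + w = (w² + w*(w + w² + w*(-4 - w))) + w = w + w² + w*(w + w² + w*(-4 - w)))
Z(u) = (-44 + u)/(2*u) (Z(u) = (-44 + u)/((2*u)) = (-44 + u)*(1/(2*u)) = (-44 + u)/(2*u))
22271 - Z(P(14)) = 22271 - (-44 + 14*(1 - 2*14))/(2*(14*(1 - 2*14))) = 22271 - (-44 + 14*(1 - 28))/(2*(14*(1 - 28))) = 22271 - (-44 + 14*(-27))/(2*(14*(-27))) = 22271 - (-44 - 378)/(2*(-378)) = 22271 - (-1)*(-422)/(2*378) = 22271 - 1*211/378 = 22271 - 211/378 = 8418227/378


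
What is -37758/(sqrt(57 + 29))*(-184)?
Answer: 3473736*sqrt(86)/43 ≈ 7.4917e+5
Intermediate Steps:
-37758/(sqrt(57 + 29))*(-184) = -37758/(sqrt(86))*(-184) = -37758*sqrt(86)/86*(-184) = -18879*sqrt(86)/43*(-184) = 3473736*sqrt(86)/43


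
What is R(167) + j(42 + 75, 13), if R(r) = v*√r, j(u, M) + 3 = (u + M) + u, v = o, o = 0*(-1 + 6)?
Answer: 244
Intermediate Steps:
o = 0 (o = 0*5 = 0)
v = 0
j(u, M) = -3 + M + 2*u (j(u, M) = -3 + ((u + M) + u) = -3 + ((M + u) + u) = -3 + (M + 2*u) = -3 + M + 2*u)
R(r) = 0 (R(r) = 0*√r = 0)
R(167) + j(42 + 75, 13) = 0 + (-3 + 13 + 2*(42 + 75)) = 0 + (-3 + 13 + 2*117) = 0 + (-3 + 13 + 234) = 0 + 244 = 244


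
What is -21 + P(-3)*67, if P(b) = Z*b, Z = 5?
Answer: -1026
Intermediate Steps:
P(b) = 5*b
-21 + P(-3)*67 = -21 + (5*(-3))*67 = -21 - 15*67 = -21 - 1005 = -1026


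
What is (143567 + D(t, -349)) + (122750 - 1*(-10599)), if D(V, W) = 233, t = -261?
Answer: 277149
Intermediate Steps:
(143567 + D(t, -349)) + (122750 - 1*(-10599)) = (143567 + 233) + (122750 - 1*(-10599)) = 143800 + (122750 + 10599) = 143800 + 133349 = 277149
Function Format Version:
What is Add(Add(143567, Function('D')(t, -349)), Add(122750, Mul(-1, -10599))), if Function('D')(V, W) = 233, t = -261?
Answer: 277149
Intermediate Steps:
Add(Add(143567, Function('D')(t, -349)), Add(122750, Mul(-1, -10599))) = Add(Add(143567, 233), Add(122750, Mul(-1, -10599))) = Add(143800, Add(122750, 10599)) = Add(143800, 133349) = 277149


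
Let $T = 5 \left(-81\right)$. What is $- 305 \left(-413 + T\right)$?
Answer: $249490$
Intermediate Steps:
$T = -405$
$- 305 \left(-413 + T\right) = - 305 \left(-413 - 405\right) = \left(-305\right) \left(-818\right) = 249490$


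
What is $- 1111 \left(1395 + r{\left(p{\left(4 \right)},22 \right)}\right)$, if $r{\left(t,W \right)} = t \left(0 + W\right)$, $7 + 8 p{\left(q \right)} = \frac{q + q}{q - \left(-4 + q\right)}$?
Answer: $- \frac{6138275}{4} \approx -1.5346 \cdot 10^{6}$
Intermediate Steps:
$p{\left(q \right)} = - \frac{7}{8} + \frac{q}{16}$ ($p{\left(q \right)} = - \frac{7}{8} + \frac{\left(q + q\right) \frac{1}{q - \left(-4 + q\right)}}{8} = - \frac{7}{8} + \frac{2 q \frac{1}{4}}{8} = - \frac{7}{8} + \frac{\frac{1}{2} q}{8} = - \frac{7}{8} + \frac{q}{16}$)
$r{\left(t,W \right)} = W t$ ($r{\left(t,W \right)} = t W = W t$)
$- 1111 \left(1395 + r{\left(p{\left(4 \right)},22 \right)}\right) = - 1111 \left(1395 + 22 \left(- \frac{7}{8} + \frac{1}{16} \cdot 4\right)\right) = - 1111 \left(1395 + 22 \left(- \frac{7}{8} + \frac{1}{4}\right)\right) = - 1111 \left(1395 + 22 \left(- \frac{5}{8}\right)\right) = - 1111 \left(1395 - \frac{55}{4}\right) = \left(-1111\right) \frac{5525}{4} = - \frac{6138275}{4}$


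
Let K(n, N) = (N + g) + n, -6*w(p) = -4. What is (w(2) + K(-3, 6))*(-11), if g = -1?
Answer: -88/3 ≈ -29.333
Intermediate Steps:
w(p) = 2/3 (w(p) = -1/6*(-4) = 2/3)
K(n, N) = -1 + N + n (K(n, N) = (N - 1) + n = (-1 + N) + n = -1 + N + n)
(w(2) + K(-3, 6))*(-11) = (2/3 + (-1 + 6 - 3))*(-11) = (2/3 + 2)*(-11) = (8/3)*(-11) = -88/3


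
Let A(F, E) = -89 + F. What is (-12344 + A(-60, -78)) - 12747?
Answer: -25240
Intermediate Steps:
(-12344 + A(-60, -78)) - 12747 = (-12344 + (-89 - 60)) - 12747 = (-12344 - 149) - 12747 = -12493 - 12747 = -25240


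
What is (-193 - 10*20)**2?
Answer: 154449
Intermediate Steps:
(-193 - 10*20)**2 = (-193 - 200)**2 = (-393)**2 = 154449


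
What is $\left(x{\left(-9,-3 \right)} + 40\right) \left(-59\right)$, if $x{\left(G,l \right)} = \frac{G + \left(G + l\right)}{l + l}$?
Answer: $- \frac{5133}{2} \approx -2566.5$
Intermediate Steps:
$x{\left(G,l \right)} = \frac{l + 2 G}{2 l}$
$\left(x{\left(-9,-3 \right)} + 40\right) \left(-59\right) = \left(\frac{-9 + \frac{1}{2} \left(-3\right)}{-3} + 40\right) \left(-59\right) = \left(- \frac{-9 - \frac{3}{2}}{3} + 40\right) \left(-59\right) = \left(\left(- \frac{1}{3}\right) \left(- \frac{21}{2}\right) + 40\right) \left(-59\right) = \left(\frac{7}{2} + 40\right) \left(-59\right) = \frac{87}{2} \left(-59\right) = - \frac{5133}{2}$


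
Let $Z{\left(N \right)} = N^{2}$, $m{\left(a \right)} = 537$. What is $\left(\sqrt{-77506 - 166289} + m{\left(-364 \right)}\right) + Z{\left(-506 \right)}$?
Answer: $256573 + i \sqrt{243795} \approx 2.5657 \cdot 10^{5} + 493.76 i$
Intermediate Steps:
$\left(\sqrt{-77506 - 166289} + m{\left(-364 \right)}\right) + Z{\left(-506 \right)} = \left(\sqrt{-77506 - 166289} + 537\right) + \left(-506\right)^{2} = \left(\sqrt{-243795} + 537\right) + 256036 = \left(i \sqrt{243795} + 537\right) + 256036 = \left(537 + i \sqrt{243795}\right) + 256036 = 256573 + i \sqrt{243795}$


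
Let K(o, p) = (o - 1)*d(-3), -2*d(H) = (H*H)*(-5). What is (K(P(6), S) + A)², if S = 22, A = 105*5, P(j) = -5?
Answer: 152100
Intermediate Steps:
A = 525
d(H) = 5*H²/2 (d(H) = -H*H*(-5)/2 = -H²*(-5)/2 = -(-5)*H²/2 = 5*H²/2)
K(o, p) = -45/2 + 45*o/2 (K(o, p) = (o - 1)*((5/2)*(-3)²) = (-1 + o)*((5/2)*9) = (-1 + o)*(45/2) = -45/2 + 45*o/2)
(K(P(6), S) + A)² = ((-45/2 + (45/2)*(-5)) + 525)² = ((-45/2 - 225/2) + 525)² = (-135 + 525)² = 390² = 152100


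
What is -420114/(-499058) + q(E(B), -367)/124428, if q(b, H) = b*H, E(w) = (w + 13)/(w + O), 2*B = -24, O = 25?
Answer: 339689064005/403629127356 ≈ 0.84159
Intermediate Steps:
B = -12 (B = (1/2)*(-24) = -12)
E(w) = (13 + w)/(25 + w) (E(w) = (w + 13)/(w + 25) = (13 + w)/(25 + w))
q(b, H) = H*b
-420114/(-499058) + q(E(B), -367)/124428 = -420114/(-499058) - 367*(13 - 12)/(25 - 12)/124428 = -420114*(-1/499058) - 367/13*(1/124428) = 210057/249529 - 367/13*(1/124428) = 210057/249529 - 367*1/13*(1/124428) = 210057/249529 - 367/13*1/124428 = 210057/249529 - 367/1617564 = 339689064005/403629127356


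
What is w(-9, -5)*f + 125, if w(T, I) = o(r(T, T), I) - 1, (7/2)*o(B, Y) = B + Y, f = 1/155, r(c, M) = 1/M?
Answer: 7874/63 ≈ 124.98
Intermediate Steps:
f = 1/155 ≈ 0.0064516
o(B, Y) = 2*B/7 + 2*Y/7 (o(B, Y) = 2*(B + Y)/7 = 2*B/7 + 2*Y/7)
w(T, I) = -1 + 2*I/7 + 2/(7*T) (w(T, I) = (2/(7*T) + 2*I/7) - 1 = (2*I/7 + 2/(7*T)) - 1 = -1 + 2*I/7 + 2/(7*T))
w(-9, -5)*f + 125 = ((1/7)*(2 - 9*(-7 + 2*(-5)))/(-9))*(1/155) + 125 = ((1/7)*(-1/9)*(2 - 9*(-7 - 10)))*(1/155) + 125 = ((1/7)*(-1/9)*(2 - 9*(-17)))*(1/155) + 125 = ((1/7)*(-1/9)*(2 + 153))*(1/155) + 125 = ((1/7)*(-1/9)*155)*(1/155) + 125 = -155/63*1/155 + 125 = -1/63 + 125 = 7874/63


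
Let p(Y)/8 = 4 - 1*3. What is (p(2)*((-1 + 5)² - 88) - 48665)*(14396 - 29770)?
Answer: 757031134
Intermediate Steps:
p(Y) = 8 (p(Y) = 8*(4 - 1*3) = 8*(4 - 3) = 8*1 = 8)
(p(2)*((-1 + 5)² - 88) - 48665)*(14396 - 29770) = (8*((-1 + 5)² - 88) - 48665)*(14396 - 29770) = (8*(4² - 88) - 48665)*(-15374) = (8*(16 - 88) - 48665)*(-15374) = (8*(-72) - 48665)*(-15374) = (-576 - 48665)*(-15374) = -49241*(-15374) = 757031134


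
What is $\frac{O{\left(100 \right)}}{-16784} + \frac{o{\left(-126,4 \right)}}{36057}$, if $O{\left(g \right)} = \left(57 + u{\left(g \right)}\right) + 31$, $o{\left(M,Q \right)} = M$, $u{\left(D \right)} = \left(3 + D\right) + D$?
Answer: $- \frac{600351}{28818128} \approx -0.020832$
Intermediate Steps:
$u{\left(D \right)} = 3 + 2 D$
$O{\left(g \right)} = 91 + 2 g$ ($O{\left(g \right)} = \left(57 + \left(3 + 2 g\right)\right) + 31 = \left(60 + 2 g\right) + 31 = 91 + 2 g$)
$\frac{O{\left(100 \right)}}{-16784} + \frac{o{\left(-126,4 \right)}}{36057} = \frac{91 + 2 \cdot 100}{-16784} - \frac{126}{36057} = \left(91 + 200\right) \left(- \frac{1}{16784}\right) - \frac{6}{1717} = 291 \left(- \frac{1}{16784}\right) - \frac{6}{1717} = - \frac{291}{16784} - \frac{6}{1717} = - \frac{600351}{28818128}$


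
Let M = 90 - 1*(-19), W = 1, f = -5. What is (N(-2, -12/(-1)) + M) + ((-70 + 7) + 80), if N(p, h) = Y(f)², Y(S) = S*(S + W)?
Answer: 526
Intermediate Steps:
Y(S) = S*(1 + S) (Y(S) = S*(S + 1) = S*(1 + S))
M = 109 (M = 90 + 19 = 109)
N(p, h) = 400 (N(p, h) = (-5*(1 - 5))² = (-5*(-4))² = 20² = 400)
(N(-2, -12/(-1)) + M) + ((-70 + 7) + 80) = (400 + 109) + ((-70 + 7) + 80) = 509 + (-63 + 80) = 509 + 17 = 526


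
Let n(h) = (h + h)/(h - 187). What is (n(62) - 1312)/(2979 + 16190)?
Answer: -164124/2396125 ≈ -0.068496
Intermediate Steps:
n(h) = 2*h/(-187 + h) (n(h) = (2*h)/(-187 + h) = 2*h/(-187 + h))
(n(62) - 1312)/(2979 + 16190) = (2*62/(-187 + 62) - 1312)/(2979 + 16190) = (2*62/(-125) - 1312)/19169 = (2*62*(-1/125) - 1312)*(1/19169) = (-124/125 - 1312)*(1/19169) = -164124/125*1/19169 = -164124/2396125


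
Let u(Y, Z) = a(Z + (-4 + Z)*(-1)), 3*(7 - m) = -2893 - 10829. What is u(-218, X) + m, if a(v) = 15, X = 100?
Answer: 4596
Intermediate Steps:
m = 4581 (m = 7 - (-2893 - 10829)/3 = 7 - 1/3*(-13722) = 7 + 4574 = 4581)
u(Y, Z) = 15
u(-218, X) + m = 15 + 4581 = 4596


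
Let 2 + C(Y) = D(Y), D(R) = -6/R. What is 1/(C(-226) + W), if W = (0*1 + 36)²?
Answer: 113/146225 ≈ 0.00077278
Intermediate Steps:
C(Y) = -2 - 6/Y
W = 1296 (W = (0 + 36)² = 36² = 1296)
1/(C(-226) + W) = 1/((-2 - 6/(-226)) + 1296) = 1/((-2 - 6*(-1/226)) + 1296) = 1/((-2 + 3/113) + 1296) = 1/(-223/113 + 1296) = 1/(146225/113) = 113/146225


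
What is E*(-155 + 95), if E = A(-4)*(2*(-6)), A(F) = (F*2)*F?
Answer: 23040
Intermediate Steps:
A(F) = 2*F² (A(F) = (2*F)*F = 2*F²)
E = -384 (E = (2*(-4)²)*(2*(-6)) = (2*16)*(-12) = 32*(-12) = -384)
E*(-155 + 95) = -384*(-155 + 95) = -384*(-60) = 23040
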